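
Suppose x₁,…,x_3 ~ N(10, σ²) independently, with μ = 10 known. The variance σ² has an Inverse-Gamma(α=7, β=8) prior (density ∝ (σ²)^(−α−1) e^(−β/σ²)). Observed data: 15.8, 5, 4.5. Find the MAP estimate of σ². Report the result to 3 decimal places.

σ̂²_MAP = 5.521

Sum of squared deviations about the known mean: SS = (15.8−10)² + (5−10)² + (4.5−10)² = 88.89.
The Normal likelihood contributes (σ²)^(−n/2) exp(−SS/(2σ²)), so the posterior is Inverse-Gamma(α + n/2, β + SS/2) = Inverse-Gamma(8.5, 52.445).
The mode of Inverse-Gamma(a, b) is b/(a+1) = 52.445/9.5 ≈ 5.521.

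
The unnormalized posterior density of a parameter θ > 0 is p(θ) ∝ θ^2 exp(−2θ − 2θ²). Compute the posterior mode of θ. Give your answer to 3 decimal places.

θ̂_MAP = 0.500

ℓ'(θ) = 2/θ − 2 − 4θ. Setting this to zero and multiplying by θ: 4θ² + 2θ − 2 = 0.
θ = (−2 + √(2² + 4·4·2)) / (2·4) = (−2 + √36) / 8 = (−2 + 6)/8 = 1/2.
ℓ''(θ) = −2/θ² − 4 < 0, confirming a maximum.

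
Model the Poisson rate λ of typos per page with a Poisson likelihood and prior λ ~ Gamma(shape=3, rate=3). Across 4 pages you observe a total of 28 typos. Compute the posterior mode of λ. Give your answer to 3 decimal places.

λ̂_MAP = 4.286

Σxᵢ = 28, n = 4.
Posterior ∝ λ^2e^(−3λ) · λ^28e^(−4λ) = λ^30e^(−7λ), i.e. Gamma(shape=31, rate=7).
The mode of a Gamma(a, b) with a ≥ 1 (shape–rate) is (a−1)/b = 30/7 ≈ 4.286.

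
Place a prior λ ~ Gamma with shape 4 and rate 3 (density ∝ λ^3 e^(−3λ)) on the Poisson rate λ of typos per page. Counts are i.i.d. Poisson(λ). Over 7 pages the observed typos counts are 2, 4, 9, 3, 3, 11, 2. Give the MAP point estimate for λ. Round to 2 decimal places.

Σxᵢ = 2+4+9+3+3+11+2 = 34, with n = 7.
Posterior ∝ λ^3e^(−3λ) · λ^34e^(−7λ) = λ^37e^(−10λ), i.e. Gamma(shape=38, rate=10).
The mode of a Gamma(a, b) with a ≥ 1 (shape–rate) is (a−1)/b = 37/10 ≈ 3.70.

λ̂_MAP = 3.70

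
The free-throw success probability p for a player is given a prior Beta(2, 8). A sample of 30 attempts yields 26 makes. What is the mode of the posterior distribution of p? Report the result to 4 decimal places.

Prior: Beta(2, 8).
Data: 26 successes in 30 trials. The binomial likelihood contributes p^26(1−p)^4, so the posterior is Beta(2+26, 8+4) = Beta(28, 12).
For Beta(a, b) with a, b > 1 the mode is (a−1)/(a+b−2) = 27/38 ≈ 0.7105.

p̂_MAP = 0.7105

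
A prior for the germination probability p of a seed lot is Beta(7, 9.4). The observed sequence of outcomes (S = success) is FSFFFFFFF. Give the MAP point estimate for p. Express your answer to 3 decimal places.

p̂_MAP = 0.299

Prior: Beta(7, 9.4).
Data: 1 success in 9 trials (from the sequence). The binomial likelihood contributes p(1−p)^8, so the posterior is Beta(7+1, 9.4+8) = Beta(8, 17.4).
For Beta(a, b) with a, b > 1 the mode is (a−1)/(a+b−2) = 7/23.4 ≈ 0.299.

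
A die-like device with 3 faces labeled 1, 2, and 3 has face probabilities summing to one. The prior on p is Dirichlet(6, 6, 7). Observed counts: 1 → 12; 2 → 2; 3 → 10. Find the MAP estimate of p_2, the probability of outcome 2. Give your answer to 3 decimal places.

The posterior is Dirichlet(αᵢ + nᵢ) = Dirichlet(18, 8, 17).
For a Dirichlet(a₁,…,a_K) with all aᵢ > 1, the mode has j-th component (aⱼ − 1)/(Σaᵢ − K).
Here Σaᵢ = 43 and K = 3, so p_2 = (8 − 1)/(43 − 3) = 7/40 ≈ 0.175.

MAP estimate: 0.175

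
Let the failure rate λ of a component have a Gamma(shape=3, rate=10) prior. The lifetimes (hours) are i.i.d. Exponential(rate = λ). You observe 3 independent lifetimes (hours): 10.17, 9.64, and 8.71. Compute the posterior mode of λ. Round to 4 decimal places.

The Exponential(rate=λ) likelihood is ∝ λ^n e^(−λΣtᵢ). Here n = 3 and Σtᵢ = 10.17 + 9.64 + 8.71 = 28.52.
Posterior ∝ λ^2e^(−10λ) · λ^3e^(−28.52λ) = λ^5e^(−38.52λ), i.e. Gamma(6, 38.52).
Mode = (a−1)/b = 5/38.52 ≈ 0.1298.

λ̂_MAP = 0.1298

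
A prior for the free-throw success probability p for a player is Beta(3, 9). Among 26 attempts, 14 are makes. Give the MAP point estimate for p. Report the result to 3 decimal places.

p̂_MAP = 0.444

Prior: Beta(3, 9).
Data: 14 successes in 26 trials. The binomial likelihood contributes p^14(1−p)^12, so the posterior is Beta(3+14, 9+12) = Beta(17, 21).
For Beta(a, b) with a, b > 1 the mode is (a−1)/(a+b−2) = 16/36 ≈ 0.444.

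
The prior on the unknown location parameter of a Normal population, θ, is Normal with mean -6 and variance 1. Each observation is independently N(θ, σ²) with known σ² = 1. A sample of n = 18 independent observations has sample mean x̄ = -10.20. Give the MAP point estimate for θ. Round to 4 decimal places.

θ̂_MAP = -9.9789

n = 18, x̄ = -10.20.
For a Normal prior and Normal likelihood with known variance, the posterior is Normal; its mode equals its mean, the precision-weighted average.
Prior precision 1/σ₀² = 1/1 = 1; data precision n/σ² = 18/1 = 18.
θ̂ = (1·(-6) + 18·(-10.2)) / (1 + 18) = (-189.6)/19 = -948/95 ≈ -9.9789.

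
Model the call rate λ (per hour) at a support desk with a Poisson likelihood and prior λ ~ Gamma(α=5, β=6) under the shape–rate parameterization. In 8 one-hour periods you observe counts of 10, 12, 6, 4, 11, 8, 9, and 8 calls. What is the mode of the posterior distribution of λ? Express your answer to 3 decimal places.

Σxᵢ = 10+12+6+4+11+8+9+8 = 68, with n = 8.
Posterior ∝ λ^4e^(−6λ) · λ^68e^(−8λ) = λ^72e^(−14λ), i.e. Gamma(shape=73, rate=14).
The mode of a Gamma(a, b) with a ≥ 1 (shape–rate) is (a−1)/b = 72/14 ≈ 5.143.

λ̂_MAP = 5.143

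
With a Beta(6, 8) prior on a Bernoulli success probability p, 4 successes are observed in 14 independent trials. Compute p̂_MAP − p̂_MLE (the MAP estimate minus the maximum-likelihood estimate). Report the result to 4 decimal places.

Posterior is Beta(10, 18); MAP = (10−1)/(28−2) = 9/26 ≈ 0.34615.
MLE ignores the prior: p̂_MLE = k/n = 4/14 ≈ 0.28571.
Difference = 9/26 − 4/14 = 11/182 ≈ 0.0604.

MAP − MLE = 0.0604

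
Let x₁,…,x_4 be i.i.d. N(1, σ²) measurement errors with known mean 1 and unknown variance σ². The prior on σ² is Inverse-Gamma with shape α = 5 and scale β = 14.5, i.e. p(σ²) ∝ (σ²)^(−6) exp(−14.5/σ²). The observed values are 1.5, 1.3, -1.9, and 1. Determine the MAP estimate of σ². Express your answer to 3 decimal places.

Sum of squared deviations about the known mean: SS = (1.5−1)² + (1.3−1)² + (-1.9−1)² + (1−1)² = 8.75.
The Normal likelihood contributes (σ²)^(−n/2) exp(−SS/(2σ²)), so the posterior is Inverse-Gamma(α + n/2, β + SS/2) = Inverse-Gamma(7, 18.875).
The mode of Inverse-Gamma(a, b) is b/(a+1) = 18.875/8 ≈ 2.359.

σ̂²_MAP = 2.359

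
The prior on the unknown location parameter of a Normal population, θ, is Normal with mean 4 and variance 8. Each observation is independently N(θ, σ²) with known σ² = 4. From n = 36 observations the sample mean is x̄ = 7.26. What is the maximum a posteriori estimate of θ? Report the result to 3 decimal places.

n = 36, x̄ = 7.26.
For a Normal prior and Normal likelihood with known variance, the posterior is Normal; its mode equals its mean, the precision-weighted average.
Prior precision 1/σ₀² = 1/8 = 0.125; data precision n/σ² = 36/4 = 9.
θ̂ = (0.125·4 + 9·7.26) / (0.125 + 9) = 65.84/9.125 = 13168/1825 ≈ 7.215.

θ̂_MAP = 7.215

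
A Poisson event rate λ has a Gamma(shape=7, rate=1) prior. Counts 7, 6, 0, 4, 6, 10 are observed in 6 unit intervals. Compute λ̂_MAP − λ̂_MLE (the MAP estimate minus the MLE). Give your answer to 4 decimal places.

Σxᵢ = 33. Posterior is Gamma(40, 7); MAP = (40−1)/7 = 39/7 ≈ 5.57143.
MLE = x̄ = 33/6 ≈ 5.50000.
Difference = 39/7 − 33/6 = 1/14 ≈ 0.0714.

MAP − MLE = 0.0714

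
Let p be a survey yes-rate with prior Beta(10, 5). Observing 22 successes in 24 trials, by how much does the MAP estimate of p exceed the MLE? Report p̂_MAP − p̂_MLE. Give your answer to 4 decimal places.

MAP − MLE = -0.0788

Posterior is Beta(32, 7); MAP = (32−1)/(39−2) = 31/37 ≈ 0.83784.
MLE ignores the prior: p̂_MLE = k/n = 22/24 ≈ 0.91667.
Difference = 31/37 − 22/24 = -35/444 ≈ -0.0788.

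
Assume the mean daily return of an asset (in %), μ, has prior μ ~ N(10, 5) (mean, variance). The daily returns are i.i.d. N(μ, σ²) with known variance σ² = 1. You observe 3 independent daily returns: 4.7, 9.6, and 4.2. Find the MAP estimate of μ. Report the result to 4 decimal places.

n = 3; x̄ = (4.7 + 9.6 + 4.2)/3 = 18.5/3 = 37/6 ≈ 6.1667.
For a Normal prior and Normal likelihood with known variance, the posterior is Normal; its mode equals its mean, the precision-weighted average.
Prior precision 1/σ₀² = 1/5 = 0.2; data precision n/σ² = 3/1 = 3.
μ̂ = (0.2·10 + 3·(37/6)) / (0.2 + 3) = 20.5/3.2 = 6.40625 ≈ 6.4063.

μ̂_MAP = 6.4063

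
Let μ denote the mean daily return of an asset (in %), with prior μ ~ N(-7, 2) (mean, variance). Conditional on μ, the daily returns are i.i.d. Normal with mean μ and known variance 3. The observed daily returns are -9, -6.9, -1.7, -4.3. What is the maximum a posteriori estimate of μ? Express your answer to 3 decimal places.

n = 4; x̄ = ((-9) + (-6.9) + (-1.7) + (-4.3))/4 = -21.9/4 = -5.475.
For a Normal prior and Normal likelihood with known variance, the posterior is Normal; its mode equals its mean, the precision-weighted average.
Prior precision 1/σ₀² = 1/2 = 0.5; data precision n/σ² = 4/3.
μ̂ = (0.5·(-7) + (4/3)·(-5.475)) / (0.5 + 4/3) = (-10.8)/(11/6) = -324/55 ≈ -5.891.

μ̂_MAP = -5.891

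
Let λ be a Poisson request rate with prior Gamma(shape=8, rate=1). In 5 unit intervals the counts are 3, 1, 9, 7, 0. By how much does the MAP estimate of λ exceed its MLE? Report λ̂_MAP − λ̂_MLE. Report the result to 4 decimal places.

Σxᵢ = 20. Posterior is Gamma(28, 6); MAP = (28−1)/6 = 27/6 ≈ 4.50000.
MLE = x̄ = 20/5 ≈ 4.00000.
Difference = 27/6 − 20/5 = 1/2 ≈ 0.5000.

MAP − MLE = 0.5000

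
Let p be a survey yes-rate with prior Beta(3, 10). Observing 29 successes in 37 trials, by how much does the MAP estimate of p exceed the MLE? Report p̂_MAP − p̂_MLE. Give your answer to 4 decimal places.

MAP − MLE = -0.1380

Posterior is Beta(32, 18); MAP = (32−1)/(50−2) = 31/48 ≈ 0.64583.
MLE ignores the prior: p̂_MLE = k/n = 29/37 ≈ 0.78378.
Difference = 31/48 − 29/37 = -245/1776 ≈ -0.1380.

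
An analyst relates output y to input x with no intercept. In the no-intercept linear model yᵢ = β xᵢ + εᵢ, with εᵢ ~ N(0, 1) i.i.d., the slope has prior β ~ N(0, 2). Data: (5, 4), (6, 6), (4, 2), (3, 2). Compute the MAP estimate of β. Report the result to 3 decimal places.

log p(β | y) = −Σ(yᵢ − βxᵢ)²/(2·1) − β²/(2·2) + const.
Setting the derivative to zero: Σxᵢ(yᵢ − βxᵢ)/1 − β/2 = 0, so β = Σxᵢyᵢ / (Σxᵢ² + σ²/τ²).
Σxᵢyᵢ = 5·4 + 6·6 + 4·2 + 3·2 = 70; Σxᵢ² = 86; σ²/τ² = 0.5.
β̂_MAP = 70 / (86 + 0.5) = 70/86.5 ≈ 0.809.

β̂_MAP = 0.809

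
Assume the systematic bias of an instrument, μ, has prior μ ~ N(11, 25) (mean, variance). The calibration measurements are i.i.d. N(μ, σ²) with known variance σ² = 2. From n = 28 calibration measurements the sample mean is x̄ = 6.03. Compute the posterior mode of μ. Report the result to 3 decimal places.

μ̂_MAP = 6.044

n = 28, x̄ = 6.03.
For a Normal prior and Normal likelihood with known variance, the posterior is Normal; its mode equals its mean, the precision-weighted average.
Prior precision 1/σ₀² = 1/25 = 0.04; data precision n/σ² = 28/2 = 14.
μ̂ = (0.04·11 + 14·6.03) / (0.04 + 14) = 84.86/14.04 = 4243/702 ≈ 6.044.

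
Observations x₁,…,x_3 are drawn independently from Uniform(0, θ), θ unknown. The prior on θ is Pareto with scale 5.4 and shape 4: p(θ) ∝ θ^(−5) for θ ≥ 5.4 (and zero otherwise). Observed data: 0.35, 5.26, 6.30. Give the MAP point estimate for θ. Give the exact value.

θ̂_MAP = 6.30

The Uniform(0, θ) likelihood is θ^(−n) for θ ≥ max(xᵢ), zero otherwise. Here max(xᵢ) = 6.30.
Posterior ∝ θ^(−5) · θ^(−3) = θ^(−8) on θ ≥ max(5.4, 6.30) = 6.30.
This density is strictly decreasing in θ, so the posterior mode lies at the lower boundary of the support.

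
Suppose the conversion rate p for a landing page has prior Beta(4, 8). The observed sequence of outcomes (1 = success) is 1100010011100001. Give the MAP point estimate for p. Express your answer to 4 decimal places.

Prior: Beta(4, 8).
Data: 7 successes in 16 trials (from the sequence). The binomial likelihood contributes p^7(1−p)^9, so the posterior is Beta(4+7, 8+9) = Beta(11, 17).
For Beta(a, b) with a, b > 1 the mode is (a−1)/(a+b−2) = 10/26 ≈ 0.3846.

p̂_MAP = 0.3846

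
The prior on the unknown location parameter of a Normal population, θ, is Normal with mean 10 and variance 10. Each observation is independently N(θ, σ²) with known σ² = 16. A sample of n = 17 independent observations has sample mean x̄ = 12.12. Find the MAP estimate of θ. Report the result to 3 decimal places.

n = 17, x̄ = 12.12.
For a Normal prior and Normal likelihood with known variance, the posterior is Normal; its mode equals its mean, the precision-weighted average.
Prior precision 1/σ₀² = 1/10 = 0.1; data precision n/σ² = 17/16 = 1.0625.
θ̂ = (0.1·10 + 1.0625·12.12) / (0.1 + 1.0625) = 13.8775/1.1625 = 5551/465 ≈ 11.938.

θ̂_MAP = 11.938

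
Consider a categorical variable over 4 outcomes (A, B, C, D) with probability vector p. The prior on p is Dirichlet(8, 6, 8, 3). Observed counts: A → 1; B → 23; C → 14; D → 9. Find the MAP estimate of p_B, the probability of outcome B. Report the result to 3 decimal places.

MAP estimate of p_B = 0.412

The posterior is Dirichlet(αᵢ + nᵢ) = Dirichlet(9, 29, 22, 12).
For a Dirichlet(a₁,…,a_K) with all aᵢ > 1, the mode has j-th component (aⱼ − 1)/(Σaᵢ − K).
Here Σaᵢ = 72 and K = 4, so p_B = (29 − 1)/(72 − 4) = 28/68 ≈ 0.412.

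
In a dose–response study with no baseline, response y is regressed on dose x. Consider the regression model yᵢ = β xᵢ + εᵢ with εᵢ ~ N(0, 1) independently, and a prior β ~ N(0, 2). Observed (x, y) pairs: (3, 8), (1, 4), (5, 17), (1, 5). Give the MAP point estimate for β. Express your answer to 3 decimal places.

β̂_MAP = 3.233

log p(β | y) = −Σ(yᵢ − βxᵢ)²/(2·1) − β²/(2·2) + const.
Setting the derivative to zero: Σxᵢ(yᵢ − βxᵢ)/1 − β/2 = 0, so β = Σxᵢyᵢ / (Σxᵢ² + σ²/τ²).
Σxᵢyᵢ = 3·8 + 1·4 + 5·17 + 1·5 = 118; Σxᵢ² = 36; σ²/τ² = 0.5.
β̂_MAP = 118 / (36 + 0.5) = 118/36.5 ≈ 3.233.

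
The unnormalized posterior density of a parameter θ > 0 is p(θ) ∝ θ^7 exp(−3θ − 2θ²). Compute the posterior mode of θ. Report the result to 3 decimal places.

θ̂_MAP = 1.000

ℓ'(θ) = 7/θ − 3 − 4θ. Setting this to zero and multiplying by θ: 4θ² + 3θ − 7 = 0.
θ = (−3 + √(3² + 4·4·7)) / (2·4) = (−3 + √121) / 8 = (−3 + 11)/8 = 1.
ℓ''(θ) = −7/θ² − 4 < 0, confirming a maximum.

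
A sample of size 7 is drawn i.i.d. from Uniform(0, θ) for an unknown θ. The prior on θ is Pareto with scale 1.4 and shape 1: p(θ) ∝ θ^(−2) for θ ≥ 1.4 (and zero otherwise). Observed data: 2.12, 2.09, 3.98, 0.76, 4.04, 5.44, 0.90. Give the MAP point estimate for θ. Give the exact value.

θ̂_MAP = 5.44

The Uniform(0, θ) likelihood is θ^(−n) for θ ≥ max(xᵢ), zero otherwise. Here max(xᵢ) = 5.44.
Posterior ∝ θ^(−2) · θ^(−7) = θ^(−9) on θ ≥ max(1.4, 5.44) = 5.44.
This density is strictly decreasing in θ, so the posterior mode lies at the lower boundary of the support.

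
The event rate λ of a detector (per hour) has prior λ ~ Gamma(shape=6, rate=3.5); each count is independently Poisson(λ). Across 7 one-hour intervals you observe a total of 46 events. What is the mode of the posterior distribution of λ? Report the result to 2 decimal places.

λ̂_MAP = 4.86

Σxᵢ = 46, n = 7.
Posterior ∝ λ^5e^(−3.5λ) · λ^46e^(−7λ) = λ^51e^(−10.5λ), i.e. Gamma(shape=52, rate=10.5).
The mode of a Gamma(a, b) with a ≥ 1 (shape–rate) is (a−1)/b = 51/10.5 ≈ 4.86.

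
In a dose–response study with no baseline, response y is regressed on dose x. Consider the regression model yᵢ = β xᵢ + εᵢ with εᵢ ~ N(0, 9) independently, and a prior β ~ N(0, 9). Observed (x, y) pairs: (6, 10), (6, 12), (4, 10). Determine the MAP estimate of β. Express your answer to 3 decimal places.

log p(β | y) = −Σ(yᵢ − βxᵢ)²/(2·9) − β²/(2·9) + const.
Setting the derivative to zero: Σxᵢ(yᵢ − βxᵢ)/9 − β/9 = 0, so β = Σxᵢyᵢ / (Σxᵢ² + σ²/τ²).
Σxᵢyᵢ = 6·10 + 6·12 + 4·10 = 172; Σxᵢ² = 88; σ²/τ² = 1.
β̂_MAP = 172 / (88 + 1) = 172/89 ≈ 1.933.

β̂_MAP = 1.933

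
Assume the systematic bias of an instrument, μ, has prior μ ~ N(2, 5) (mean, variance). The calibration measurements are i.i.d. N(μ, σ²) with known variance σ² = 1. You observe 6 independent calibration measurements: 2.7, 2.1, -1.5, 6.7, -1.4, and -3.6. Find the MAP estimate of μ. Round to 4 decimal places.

μ̂_MAP = 0.8710

n = 6; x̄ = (2.7 + 2.1 + (-1.5) + 6.7 + (-1.4) + (-3.6))/6 = 5/6 = 5/6 ≈ 0.8333.
For a Normal prior and Normal likelihood with known variance, the posterior is Normal; its mode equals its mean, the precision-weighted average.
Prior precision 1/σ₀² = 1/5 = 0.2; data precision n/σ² = 6/1 = 6.
μ̂ = (0.2·2 + 6·(5/6)) / (0.2 + 6) = 5.4/6.2 = 27/31 ≈ 0.8710.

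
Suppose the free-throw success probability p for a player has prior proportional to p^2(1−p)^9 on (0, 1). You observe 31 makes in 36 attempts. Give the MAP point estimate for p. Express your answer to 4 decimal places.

The prior density ∝ p^2(1−p)^9 is the kernel of Beta(3, 10).
Data: 31 successes in 36 trials. The binomial likelihood contributes p^31(1−p)^5, so the posterior is Beta(3+31, 10+5) = Beta(34, 15).
For Beta(a, b) with a, b > 1 the mode is (a−1)/(a+b−2) = 33/47 ≈ 0.7021.

p̂_MAP = 0.7021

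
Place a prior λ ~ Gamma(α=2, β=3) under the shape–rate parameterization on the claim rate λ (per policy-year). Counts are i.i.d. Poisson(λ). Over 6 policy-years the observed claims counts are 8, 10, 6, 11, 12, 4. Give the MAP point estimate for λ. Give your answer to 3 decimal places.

λ̂_MAP = 5.778

Σxᵢ = 8+10+6+11+12+4 = 51, with n = 6.
Posterior ∝ λe^(−3λ) · λ^51e^(−6λ) = λ^52e^(−9λ), i.e. Gamma(shape=53, rate=9).
The mode of a Gamma(a, b) with a ≥ 1 (shape–rate) is (a−1)/b = 52/9 ≈ 5.778.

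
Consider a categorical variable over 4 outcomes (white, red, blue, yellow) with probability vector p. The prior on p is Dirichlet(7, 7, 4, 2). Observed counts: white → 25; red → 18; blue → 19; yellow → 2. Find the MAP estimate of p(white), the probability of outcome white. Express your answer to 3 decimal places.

MAP estimate of p(white) = 0.388

The posterior is Dirichlet(αᵢ + nᵢ) = Dirichlet(32, 25, 23, 4).
For a Dirichlet(a₁,…,a_K) with all aᵢ > 1, the mode has j-th component (aⱼ − 1)/(Σaᵢ − K).
Here Σaᵢ = 84 and K = 4, so p(white) = (32 − 1)/(84 − 4) = 31/80 ≈ 0.388.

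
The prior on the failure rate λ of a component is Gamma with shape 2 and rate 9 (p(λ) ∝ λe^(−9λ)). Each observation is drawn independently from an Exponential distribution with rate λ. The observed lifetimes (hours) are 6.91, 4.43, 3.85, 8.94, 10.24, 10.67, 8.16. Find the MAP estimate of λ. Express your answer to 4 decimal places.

The Exponential(rate=λ) likelihood is ∝ λ^n e^(−λΣtᵢ). Here n = 7 and Σtᵢ = 6.91 + 4.43 + 3.85 + 8.94 + 10.24 + 10.67 + 8.16 = 53.20.
Posterior ∝ λe^(−9λ) · λ^7e^(−53.20λ) = λ^8e^(−62.20λ), i.e. Gamma(9, 62.20).
Mode = (a−1)/b = 8/62.20 ≈ 0.1286.

λ̂_MAP = 0.1286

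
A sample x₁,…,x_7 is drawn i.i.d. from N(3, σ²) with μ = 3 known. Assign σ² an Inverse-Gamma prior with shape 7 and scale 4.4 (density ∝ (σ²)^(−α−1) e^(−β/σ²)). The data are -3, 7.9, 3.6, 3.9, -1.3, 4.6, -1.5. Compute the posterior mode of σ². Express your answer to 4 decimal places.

σ̂²_MAP = 4.8383

Sum of squared deviations about the known mean: SS = (-3−3)² + (7.9−3)² + (3.6−3)² + (3.9−3)² + (-1.3−3)² + (4.6−3)² + (-1.5−3)² = 102.48.
The Normal likelihood contributes (σ²)^(−n/2) exp(−SS/(2σ²)), so the posterior is Inverse-Gamma(α + n/2, β + SS/2) = Inverse-Gamma(10.5, 55.64).
The mode of Inverse-Gamma(a, b) is b/(a+1) = 55.64/11.5 ≈ 4.8383.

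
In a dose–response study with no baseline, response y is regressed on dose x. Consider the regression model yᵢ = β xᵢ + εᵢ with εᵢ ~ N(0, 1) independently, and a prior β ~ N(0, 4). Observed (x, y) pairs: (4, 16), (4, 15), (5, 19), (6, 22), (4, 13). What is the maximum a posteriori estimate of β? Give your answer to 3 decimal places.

β̂_MAP = 3.689

log p(β | y) = −Σ(yᵢ − βxᵢ)²/(2·1) − β²/(2·4) + const.
Setting the derivative to zero: Σxᵢ(yᵢ − βxᵢ)/1 − β/4 = 0, so β = Σxᵢyᵢ / (Σxᵢ² + σ²/τ²).
Σxᵢyᵢ = 4·16 + 4·15 + 5·19 + 6·22 + 4·13 = 403; Σxᵢ² = 109; σ²/τ² = 0.25.
β̂_MAP = 403 / (109 + 0.25) = 403/109.25 ≈ 3.689.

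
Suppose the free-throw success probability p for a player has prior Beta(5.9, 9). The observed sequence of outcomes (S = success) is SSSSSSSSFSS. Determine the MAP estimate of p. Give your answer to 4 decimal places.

Prior: Beta(5.9, 9).
Data: 10 successes in 11 trials (from the sequence). The binomial likelihood contributes p^10(1−p)^1, so the posterior is Beta(5.9+10, 9+1) = Beta(15.9, 10).
For Beta(a, b) with a, b > 1 the mode is (a−1)/(a+b−2) = 14.9/23.9 ≈ 0.6234.

p̂_MAP = 0.6234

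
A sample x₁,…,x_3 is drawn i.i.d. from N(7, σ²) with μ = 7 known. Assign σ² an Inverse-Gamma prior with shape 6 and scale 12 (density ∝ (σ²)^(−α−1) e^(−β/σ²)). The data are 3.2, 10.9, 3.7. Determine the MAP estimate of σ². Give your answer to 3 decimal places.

Sum of squared deviations about the known mean: SS = (3.2−7)² + (10.9−7)² + (3.7−7)² = 40.54.
The Normal likelihood contributes (σ²)^(−n/2) exp(−SS/(2σ²)), so the posterior is Inverse-Gamma(α + n/2, β + SS/2) = Inverse-Gamma(7.5, 32.27).
The mode of Inverse-Gamma(a, b) is b/(a+1) = 32.27/8.5 ≈ 3.796.

σ̂²_MAP = 3.796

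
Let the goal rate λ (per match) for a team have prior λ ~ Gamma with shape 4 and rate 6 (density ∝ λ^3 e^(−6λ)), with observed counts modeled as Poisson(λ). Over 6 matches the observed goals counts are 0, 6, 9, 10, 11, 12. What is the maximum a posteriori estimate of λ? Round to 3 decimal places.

λ̂_MAP = 4.250

Σxᵢ = 0+6+9+10+11+12 = 48, with n = 6.
Posterior ∝ λ^3e^(−6λ) · λ^48e^(−6λ) = λ^51e^(−12λ), i.e. Gamma(shape=52, rate=12).
The mode of a Gamma(a, b) with a ≥ 1 (shape–rate) is (a−1)/b = 51/12 ≈ 4.250.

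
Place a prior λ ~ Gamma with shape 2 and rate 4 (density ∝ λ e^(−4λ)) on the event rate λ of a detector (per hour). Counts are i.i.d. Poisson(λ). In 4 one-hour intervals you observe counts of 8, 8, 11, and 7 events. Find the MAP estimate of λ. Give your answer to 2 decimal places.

Σxᵢ = 8+8+11+7 = 34, with n = 4.
Posterior ∝ λe^(−4λ) · λ^34e^(−4λ) = λ^35e^(−8λ), i.e. Gamma(shape=36, rate=8).
The mode of a Gamma(a, b) with a ≥ 1 (shape–rate) is (a−1)/b = 35/8 ≈ 4.38.

λ̂_MAP = 4.38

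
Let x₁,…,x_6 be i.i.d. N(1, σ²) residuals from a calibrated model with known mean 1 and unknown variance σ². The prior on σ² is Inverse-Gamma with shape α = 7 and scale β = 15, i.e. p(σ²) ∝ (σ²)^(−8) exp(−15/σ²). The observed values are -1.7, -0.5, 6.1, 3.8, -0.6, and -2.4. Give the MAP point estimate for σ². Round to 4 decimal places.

Sum of squared deviations about the known mean: SS = (-1.7−1)² + (-0.5−1)² + (6.1−1)² + (3.8−1)² + (-0.6−1)² + (-2.4−1)² = 57.51.
The Normal likelihood contributes (σ²)^(−n/2) exp(−SS/(2σ²)), so the posterior is Inverse-Gamma(α + n/2, β + SS/2) = Inverse-Gamma(10, 43.755).
The mode of Inverse-Gamma(a, b) is b/(a+1) = 43.755/11 ≈ 3.9777.

σ̂²_MAP = 3.9777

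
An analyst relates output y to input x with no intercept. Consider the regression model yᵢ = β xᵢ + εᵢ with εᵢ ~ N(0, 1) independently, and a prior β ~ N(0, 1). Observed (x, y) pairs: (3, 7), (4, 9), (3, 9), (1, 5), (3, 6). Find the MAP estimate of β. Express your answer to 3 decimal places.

log p(β | y) = −Σ(yᵢ − βxᵢ)²/(2·1) − β²/(2·1) + const.
Setting the derivative to zero: Σxᵢ(yᵢ − βxᵢ)/1 − β/1 = 0, so β = Σxᵢyᵢ / (Σxᵢ² + σ²/τ²).
Σxᵢyᵢ = 3·7 + 4·9 + 3·9 + 1·5 + 3·6 = 107; Σxᵢ² = 44; σ²/τ² = 1.
β̂_MAP = 107 / (44 + 1) = 107/45 ≈ 2.378.

β̂_MAP = 2.378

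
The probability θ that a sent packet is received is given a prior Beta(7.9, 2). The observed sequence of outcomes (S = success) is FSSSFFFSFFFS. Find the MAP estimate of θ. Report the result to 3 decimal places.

θ̂_MAP = 0.598

Prior: Beta(7.9, 2).
Data: 5 successes in 12 trials (from the sequence). The binomial likelihood contributes θ^5(1−θ)^7, so the posterior is Beta(7.9+5, 2+7) = Beta(12.9, 9).
For Beta(a, b) with a, b > 1 the mode is (a−1)/(a+b−2) = 11.9/19.9 ≈ 0.598.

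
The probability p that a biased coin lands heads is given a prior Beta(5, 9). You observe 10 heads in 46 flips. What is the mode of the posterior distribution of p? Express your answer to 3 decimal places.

p̂_MAP = 0.241

Prior: Beta(5, 9).
Data: 10 successes in 46 trials. The binomial likelihood contributes p^10(1−p)^36, so the posterior is Beta(5+10, 9+36) = Beta(15, 45).
For Beta(a, b) with a, b > 1 the mode is (a−1)/(a+b−2) = 14/58 ≈ 0.241.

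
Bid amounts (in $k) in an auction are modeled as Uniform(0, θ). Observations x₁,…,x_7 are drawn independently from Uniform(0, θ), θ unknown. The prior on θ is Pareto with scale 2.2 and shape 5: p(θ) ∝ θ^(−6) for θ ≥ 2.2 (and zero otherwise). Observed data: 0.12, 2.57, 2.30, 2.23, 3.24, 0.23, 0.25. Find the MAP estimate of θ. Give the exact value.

The Uniform(0, θ) likelihood is θ^(−n) for θ ≥ max(xᵢ), zero otherwise. Here max(xᵢ) = 3.24.
Posterior ∝ θ^(−6) · θ^(−7) = θ^(−13) on θ ≥ max(2.2, 3.24) = 3.24.
This density is strictly decreasing in θ, so the posterior mode lies at the lower boundary of the support.

θ̂_MAP = 3.24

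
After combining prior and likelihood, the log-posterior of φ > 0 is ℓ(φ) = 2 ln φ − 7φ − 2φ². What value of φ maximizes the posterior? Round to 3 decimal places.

ℓ'(φ) = 2/φ − 7 − 4φ. Setting this to zero and multiplying by φ: 4φ² + 7φ − 2 = 0.
φ = (−7 + √(7² + 4·4·2)) / (2·4) = (−7 + √81) / 8 = (−7 + 9)/8 = 1/4.
ℓ''(φ) = −2/φ² − 4 < 0, confirming a maximum.

φ̂_MAP = 0.250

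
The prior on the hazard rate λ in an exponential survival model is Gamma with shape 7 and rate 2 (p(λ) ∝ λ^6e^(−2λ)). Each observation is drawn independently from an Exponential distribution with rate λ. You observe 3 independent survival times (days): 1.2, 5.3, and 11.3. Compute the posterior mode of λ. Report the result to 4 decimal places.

The Exponential(rate=λ) likelihood is ∝ λ^n e^(−λΣtᵢ). Here n = 3 and Σtᵢ = 1.2 + 5.3 + 11.3 = 17.8.
Posterior ∝ λ^6e^(−2λ) · λ^3e^(−17.8λ) = λ^9e^(−19.8λ), i.e. Gamma(10, 19.8).
Mode = (a−1)/b = 9/19.8 ≈ 0.4545.

λ̂_MAP = 0.4545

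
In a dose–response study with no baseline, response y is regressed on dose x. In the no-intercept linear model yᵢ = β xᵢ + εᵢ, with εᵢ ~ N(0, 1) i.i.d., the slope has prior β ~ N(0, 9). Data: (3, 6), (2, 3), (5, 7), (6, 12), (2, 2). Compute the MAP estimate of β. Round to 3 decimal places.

log p(β | y) = −Σ(yᵢ − βxᵢ)²/(2·1) − β²/(2·9) + const.
Setting the derivative to zero: Σxᵢ(yᵢ − βxᵢ)/1 − β/9 = 0, so β = Σxᵢyᵢ / (Σxᵢ² + σ²/τ²).
Σxᵢyᵢ = 3·6 + 2·3 + 5·7 + 6·12 + 2·2 = 135; Σxᵢ² = 78; σ²/τ² = 1/9.
β̂_MAP = 135 / (78 + 1/9) = 135/(703/9) = 1215/703 ≈ 1.728.

β̂_MAP = 1.728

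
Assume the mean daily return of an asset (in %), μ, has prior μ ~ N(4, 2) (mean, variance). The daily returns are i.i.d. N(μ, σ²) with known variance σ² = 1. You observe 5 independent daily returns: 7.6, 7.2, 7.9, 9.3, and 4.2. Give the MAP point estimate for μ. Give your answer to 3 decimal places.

μ̂_MAP = 6.945

n = 5; x̄ = (7.6 + 7.2 + 7.9 + 9.3 + 4.2)/5 = 36.2/5 = 7.24.
For a Normal prior and Normal likelihood with known variance, the posterior is Normal; its mode equals its mean, the precision-weighted average.
Prior precision 1/σ₀² = 1/2 = 0.5; data precision n/σ² = 5/1 = 5.
μ̂ = (0.5·4 + 5·7.24) / (0.5 + 5) = 38.2/5.5 = 382/55 ≈ 6.945.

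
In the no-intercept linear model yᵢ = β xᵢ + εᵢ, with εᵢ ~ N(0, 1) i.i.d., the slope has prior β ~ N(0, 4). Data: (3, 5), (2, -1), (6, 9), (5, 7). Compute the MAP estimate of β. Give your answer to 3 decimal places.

log p(β | y) = −Σ(yᵢ − βxᵢ)²/(2·1) − β²/(2·4) + const.
Setting the derivative to zero: Σxᵢ(yᵢ − βxᵢ)/1 − β/4 = 0, so β = Σxᵢyᵢ / (Σxᵢ² + σ²/τ²).
Σxᵢyᵢ = 3·5 + 2·(-1) + 6·9 + 5·7 = 102; Σxᵢ² = 74; σ²/τ² = 0.25.
β̂_MAP = 102 / (74 + 0.25) = 102/74.25 ≈ 1.374.

β̂_MAP = 1.374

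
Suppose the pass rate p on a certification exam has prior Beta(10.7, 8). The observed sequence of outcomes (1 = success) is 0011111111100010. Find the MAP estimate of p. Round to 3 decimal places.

p̂_MAP = 0.602

Prior: Beta(10.7, 8).
Data: 10 successes in 16 trials (from the sequence). The binomial likelihood contributes p^10(1−p)^6, so the posterior is Beta(10.7+10, 8+6) = Beta(20.7, 14).
For Beta(a, b) with a, b > 1 the mode is (a−1)/(a+b−2) = 19.7/32.7 ≈ 0.602.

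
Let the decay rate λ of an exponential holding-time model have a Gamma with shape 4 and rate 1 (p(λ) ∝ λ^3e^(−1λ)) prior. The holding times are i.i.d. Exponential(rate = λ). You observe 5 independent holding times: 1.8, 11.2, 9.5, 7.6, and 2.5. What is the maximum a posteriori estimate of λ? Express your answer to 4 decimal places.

λ̂_MAP = 0.2381

The Exponential(rate=λ) likelihood is ∝ λ^n e^(−λΣtᵢ). Here n = 5 and Σtᵢ = 1.8 + 11.2 + 9.5 + 7.6 + 2.5 = 32.6.
Posterior ∝ λ^3e^(−1λ) · λ^5e^(−32.6λ) = λ^8e^(−33.6λ), i.e. Gamma(9, 33.6).
Mode = (a−1)/b = 8/33.6 ≈ 0.2381.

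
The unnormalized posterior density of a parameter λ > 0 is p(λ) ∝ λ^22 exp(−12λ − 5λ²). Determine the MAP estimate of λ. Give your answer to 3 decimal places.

ℓ'(λ) = 22/λ − 12 − 10λ. Setting this to zero and multiplying by λ: 10λ² + 12λ − 22 = 0.
λ = (−12 + √(12² + 4·10·22)) / (2·10) = (−12 + √1024) / 20 = (−12 + 32)/20 = 1.
ℓ''(λ) = −22/λ² − 10 < 0, confirming a maximum.

λ̂_MAP = 1.000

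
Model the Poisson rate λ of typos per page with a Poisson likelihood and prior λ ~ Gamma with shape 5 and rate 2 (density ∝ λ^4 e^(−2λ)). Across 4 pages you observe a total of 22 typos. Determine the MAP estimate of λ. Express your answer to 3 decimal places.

Σxᵢ = 22, n = 4.
Posterior ∝ λ^4e^(−2λ) · λ^22e^(−4λ) = λ^26e^(−6λ), i.e. Gamma(shape=27, rate=6).
The mode of a Gamma(a, b) with a ≥ 1 (shape–rate) is (a−1)/b = 26/6 ≈ 4.333.

λ̂_MAP = 4.333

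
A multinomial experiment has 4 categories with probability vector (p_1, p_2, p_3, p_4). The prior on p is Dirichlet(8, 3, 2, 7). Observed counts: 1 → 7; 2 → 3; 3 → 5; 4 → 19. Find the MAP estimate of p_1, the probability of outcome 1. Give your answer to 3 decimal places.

MAP estimate: 0.280

The posterior is Dirichlet(αᵢ + nᵢ) = Dirichlet(15, 6, 7, 26).
For a Dirichlet(a₁,…,a_K) with all aᵢ > 1, the mode has j-th component (aⱼ − 1)/(Σaᵢ − K).
Here Σaᵢ = 54 and K = 4, so p_1 = (15 − 1)/(54 − 4) = 14/50 ≈ 0.280.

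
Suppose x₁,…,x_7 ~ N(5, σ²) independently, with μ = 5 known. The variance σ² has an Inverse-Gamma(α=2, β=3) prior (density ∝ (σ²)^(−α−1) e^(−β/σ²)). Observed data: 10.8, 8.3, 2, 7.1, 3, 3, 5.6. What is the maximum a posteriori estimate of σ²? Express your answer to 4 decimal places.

σ̂²_MAP = 5.5615

Sum of squared deviations about the known mean: SS = (10.8−5)² + (8.3−5)² + (2−5)² + (7.1−5)² + (3−5)² + (3−5)² + (5.6−5)² = 66.3.
The Normal likelihood contributes (σ²)^(−n/2) exp(−SS/(2σ²)), so the posterior is Inverse-Gamma(α + n/2, β + SS/2) = Inverse-Gamma(5.5, 36.15).
The mode of Inverse-Gamma(a, b) is b/(a+1) = 36.15/6.5 ≈ 5.5615.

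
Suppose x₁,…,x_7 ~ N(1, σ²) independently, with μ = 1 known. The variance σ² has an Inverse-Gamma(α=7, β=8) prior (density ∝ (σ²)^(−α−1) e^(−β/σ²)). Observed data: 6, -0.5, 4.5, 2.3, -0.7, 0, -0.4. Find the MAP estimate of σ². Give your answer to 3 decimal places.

σ̂²_MAP = 2.741

Sum of squared deviations about the known mean: SS = (6−1)² + (-0.5−1)² + (4.5−1)² + (2.3−1)² + (-0.7−1)² + (0−1)² + (-0.4−1)² = 47.04.
The Normal likelihood contributes (σ²)^(−n/2) exp(−SS/(2σ²)), so the posterior is Inverse-Gamma(α + n/2, β + SS/2) = Inverse-Gamma(10.5, 31.52).
The mode of Inverse-Gamma(a, b) is b/(a+1) = 31.52/11.5 ≈ 2.741.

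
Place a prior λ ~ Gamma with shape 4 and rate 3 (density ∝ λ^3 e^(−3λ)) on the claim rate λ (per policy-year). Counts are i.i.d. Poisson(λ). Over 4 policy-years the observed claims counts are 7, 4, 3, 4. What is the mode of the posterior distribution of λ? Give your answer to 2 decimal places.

Σxᵢ = 7+4+3+4 = 18, with n = 4.
Posterior ∝ λ^3e^(−3λ) · λ^18e^(−4λ) = λ^21e^(−7λ), i.e. Gamma(shape=22, rate=7).
The mode of a Gamma(a, b) with a ≥ 1 (shape–rate) is (a−1)/b = 21/7 ≈ 3.00.

λ̂_MAP = 3.00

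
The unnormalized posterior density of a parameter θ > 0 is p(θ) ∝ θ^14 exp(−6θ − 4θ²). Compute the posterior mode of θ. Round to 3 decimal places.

θ̂_MAP = 1.000

ℓ'(θ) = 14/θ − 6 − 8θ. Setting this to zero and multiplying by θ: 8θ² + 6θ − 14 = 0.
θ = (−6 + √(6² + 4·8·14)) / (2·8) = (−6 + √484) / 16 = (−6 + 22)/16 = 1.
ℓ''(θ) = −14/θ² − 8 < 0, confirming a maximum.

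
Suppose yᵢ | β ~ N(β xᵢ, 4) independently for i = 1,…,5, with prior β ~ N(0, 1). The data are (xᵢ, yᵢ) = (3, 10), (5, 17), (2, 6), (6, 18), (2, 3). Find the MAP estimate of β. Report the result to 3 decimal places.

β̂_MAP = 2.939

log p(β | y) = −Σ(yᵢ − βxᵢ)²/(2·4) − β²/(2·1) + const.
Setting the derivative to zero: Σxᵢ(yᵢ − βxᵢ)/4 − β/1 = 0, so β = Σxᵢyᵢ / (Σxᵢ² + σ²/τ²).
Σxᵢyᵢ = 3·10 + 5·17 + 2·6 + 6·18 + 2·3 = 241; Σxᵢ² = 78; σ²/τ² = 4.
β̂_MAP = 241 / (78 + 4) = 241/82 ≈ 2.939.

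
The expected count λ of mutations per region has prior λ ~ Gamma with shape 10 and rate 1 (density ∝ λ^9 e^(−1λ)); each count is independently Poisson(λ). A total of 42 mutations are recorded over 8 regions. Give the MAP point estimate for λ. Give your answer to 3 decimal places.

Σxᵢ = 42, n = 8.
Posterior ∝ λ^9e^(−1λ) · λ^42e^(−8λ) = λ^51e^(−9λ), i.e. Gamma(shape=52, rate=9).
The mode of a Gamma(a, b) with a ≥ 1 (shape–rate) is (a−1)/b = 51/9 ≈ 5.667.

λ̂_MAP = 5.667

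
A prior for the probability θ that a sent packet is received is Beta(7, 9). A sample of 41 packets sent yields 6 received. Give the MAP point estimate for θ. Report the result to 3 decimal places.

θ̂_MAP = 0.218

Prior: Beta(7, 9).
Data: 6 successes in 41 trials. The binomial likelihood contributes θ^6(1−θ)^35, so the posterior is Beta(7+6, 9+35) = Beta(13, 44).
For Beta(a, b) with a, b > 1 the mode is (a−1)/(a+b−2) = 12/55 ≈ 0.218.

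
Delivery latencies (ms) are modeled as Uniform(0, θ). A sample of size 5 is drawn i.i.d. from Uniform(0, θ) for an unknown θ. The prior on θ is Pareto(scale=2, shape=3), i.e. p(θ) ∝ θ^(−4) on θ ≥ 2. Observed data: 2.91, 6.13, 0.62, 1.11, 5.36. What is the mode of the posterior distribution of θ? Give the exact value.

The Uniform(0, θ) likelihood is θ^(−n) for θ ≥ max(xᵢ), zero otherwise. Here max(xᵢ) = 6.13.
Posterior ∝ θ^(−4) · θ^(−5) = θ^(−9) on θ ≥ max(2, 6.13) = 6.13.
This density is strictly decreasing in θ, so the posterior mode lies at the lower boundary of the support.

θ̂_MAP = 6.13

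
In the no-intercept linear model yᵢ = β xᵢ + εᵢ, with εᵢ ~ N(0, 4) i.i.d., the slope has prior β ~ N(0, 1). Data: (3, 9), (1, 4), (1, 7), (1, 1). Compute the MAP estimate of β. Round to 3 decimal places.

β̂_MAP = 2.438

log p(β | y) = −Σ(yᵢ − βxᵢ)²/(2·4) − β²/(2·1) + const.
Setting the derivative to zero: Σxᵢ(yᵢ − βxᵢ)/4 − β/1 = 0, so β = Σxᵢyᵢ / (Σxᵢ² + σ²/τ²).
Σxᵢyᵢ = 3·9 + 1·4 + 1·7 + 1·1 = 39; Σxᵢ² = 12; σ²/τ² = 4.
β̂_MAP = 39 / (12 + 4) = 39/16 ≈ 2.438.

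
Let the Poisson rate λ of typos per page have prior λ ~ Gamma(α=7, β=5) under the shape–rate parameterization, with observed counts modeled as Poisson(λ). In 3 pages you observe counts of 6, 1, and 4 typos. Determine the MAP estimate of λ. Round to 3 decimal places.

Σxᵢ = 6+1+4 = 11, with n = 3.
Posterior ∝ λ^6e^(−5λ) · λ^11e^(−3λ) = λ^17e^(−8λ), i.e. Gamma(shape=18, rate=8).
The mode of a Gamma(a, b) with a ≥ 1 (shape–rate) is (a−1)/b = 17/8 ≈ 2.125.

λ̂_MAP = 2.125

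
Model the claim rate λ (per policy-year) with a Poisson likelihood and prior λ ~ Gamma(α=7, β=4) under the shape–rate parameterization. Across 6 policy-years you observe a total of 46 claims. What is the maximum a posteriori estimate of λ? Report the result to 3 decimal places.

λ̂_MAP = 5.200

Σxᵢ = 46, n = 6.
Posterior ∝ λ^6e^(−4λ) · λ^46e^(−6λ) = λ^52e^(−10λ), i.e. Gamma(shape=53, rate=10).
The mode of a Gamma(a, b) with a ≥ 1 (shape–rate) is (a−1)/b = 52/10 ≈ 5.200.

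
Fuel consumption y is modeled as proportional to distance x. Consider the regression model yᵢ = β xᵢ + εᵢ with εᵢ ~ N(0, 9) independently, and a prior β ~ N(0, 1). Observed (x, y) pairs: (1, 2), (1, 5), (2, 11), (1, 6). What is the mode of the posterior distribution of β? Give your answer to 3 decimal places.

log p(β | y) = −Σ(yᵢ − βxᵢ)²/(2·9) − β²/(2·1) + const.
Setting the derivative to zero: Σxᵢ(yᵢ − βxᵢ)/9 − β/1 = 0, so β = Σxᵢyᵢ / (Σxᵢ² + σ²/τ²).
Σxᵢyᵢ = 1·2 + 1·5 + 2·11 + 1·6 = 35; Σxᵢ² = 7; σ²/τ² = 9.
β̂_MAP = 35 / (7 + 9) = 35/16 ≈ 2.188.

β̂_MAP = 2.188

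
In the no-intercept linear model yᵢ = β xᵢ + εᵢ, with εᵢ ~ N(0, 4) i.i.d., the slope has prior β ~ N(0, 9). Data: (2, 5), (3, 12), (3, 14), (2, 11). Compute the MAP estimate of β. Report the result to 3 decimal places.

β̂_MAP = 4.160

log p(β | y) = −Σ(yᵢ − βxᵢ)²/(2·4) − β²/(2·9) + const.
Setting the derivative to zero: Σxᵢ(yᵢ − βxᵢ)/4 − β/9 = 0, so β = Σxᵢyᵢ / (Σxᵢ² + σ²/τ²).
Σxᵢyᵢ = 2·5 + 3·12 + 3·14 + 2·11 = 110; Σxᵢ² = 26; σ²/τ² = 4/9.
β̂_MAP = 110 / (26 + 4/9) = 110/(238/9) = 495/119 ≈ 4.160.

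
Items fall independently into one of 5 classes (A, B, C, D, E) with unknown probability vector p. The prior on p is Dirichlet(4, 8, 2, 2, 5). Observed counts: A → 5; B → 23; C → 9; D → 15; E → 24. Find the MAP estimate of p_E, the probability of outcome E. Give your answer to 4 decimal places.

MAP estimate of p_E = 0.3043

The posterior is Dirichlet(αᵢ + nᵢ) = Dirichlet(9, 31, 11, 17, 29).
For a Dirichlet(a₁,…,a_K) with all aᵢ > 1, the mode has j-th component (aⱼ − 1)/(Σaᵢ − K).
Here Σaᵢ = 97 and K = 5, so p_E = (29 − 1)/(97 − 5) = 28/92 ≈ 0.3043.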